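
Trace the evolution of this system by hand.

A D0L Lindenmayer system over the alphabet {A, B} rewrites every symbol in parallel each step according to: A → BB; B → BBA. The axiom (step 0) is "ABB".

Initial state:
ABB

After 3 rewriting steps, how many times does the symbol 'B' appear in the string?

step 0: ABB
step 1: BBBBABBA
step 2: BBABBABBABBABBBBABBABB
step 3: BBABBABBBBABBABBBBABBABBBBABBABBBBABBABBABBABBBBABBABBBBABBA

44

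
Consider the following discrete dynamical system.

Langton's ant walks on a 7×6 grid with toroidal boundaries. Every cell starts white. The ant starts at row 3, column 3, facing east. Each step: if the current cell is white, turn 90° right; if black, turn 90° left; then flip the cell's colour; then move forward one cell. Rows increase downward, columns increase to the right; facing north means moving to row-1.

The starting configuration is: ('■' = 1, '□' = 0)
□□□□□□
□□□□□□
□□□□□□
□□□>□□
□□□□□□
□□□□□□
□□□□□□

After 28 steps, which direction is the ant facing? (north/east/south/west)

east

[0] □□□□□□
□□□□□□
□□□□□□
□□□>□□
□□□□□□
□□□□□□
□□□□□□
[1] □□□□□□
□□□□□□
□□□□□□
□□□■□□
□□□v□□
□□□□□□
□□□□□□
[2] □□□□□□
□□□□□□
□□□□□□
□□□■□□
□□<■□□
□□□□□□
□□□□□□
[3] □□□□□□
□□□□□□
□□□□□□
□□^■□□
□□■■□□
□□□□□□
□□□□□□
[4] □□□□□□
□□□□□□
□□□□□□
□□■>□□
□□■■□□
□□□□□□
□□□□□□
[5] □□□□□□
□□□□□□
□□□^□□
□□■□□□
□□■■□□
□□□□□□
□□□□□□
[6] □□□□□□
□□□□□□
□□□■>□
□□■□□□
□□■■□□
□□□□□□
□□□□□□
[7] □□□□□□
□□□□□□
□□□■■□
□□■□v□
□□■■□□
□□□□□□
□□□□□□
[8] □□□□□□
□□□□□□
□□□■■□
□□■<■□
□□■■□□
□□□□□□
□□□□□□
[9] □□□□□□
□□□□□□
□□□^■□
□□■■■□
□□■■□□
□□□□□□
□□□□□□
[10] □□□□□□
□□□□□□
□□<□■□
□□■■■□
□□■■□□
□□□□□□
□□□□□□
[11] □□□□□□
□□^□□□
□□■□■□
□□■■■□
□□■■□□
□□□□□□
□□□□□□
[12] □□□□□□
□□■>□□
□□■□■□
□□■■■□
□□■■□□
□□□□□□
□□□□□□
[13] □□□□□□
□□■■□□
□□■v■□
□□■■■□
□□■■□□
□□□□□□
□□□□□□
[14] □□□□□□
□□■■□□
□□<■■□
□□■■■□
□□■■□□
□□□□□□
□□□□□□
[15] □□□□□□
□□■■□□
□□□■■□
□□v■■□
□□■■□□
□□□□□□
□□□□□□
[16] □□□□□□
□□■■□□
□□□■■□
□□□>■□
□□■■□□
□□□□□□
□□□□□□
[17] □□□□□□
□□■■□□
□□□^■□
□□□□■□
□□■■□□
□□□□□□
□□□□□□
[18] □□□□□□
□□■■□□
□□<□■□
□□□□■□
□□■■□□
□□□□□□
□□□□□□
[19] □□□□□□
□□^■□□
□□■□■□
□□□□■□
□□■■□□
□□□□□□
□□□□□□
[20] □□□□□□
□<□■□□
□□■□■□
□□□□■□
□□■■□□
□□□□□□
□□□□□□
[21] □^□□□□
□■□■□□
□□■□■□
□□□□■□
□□■■□□
□□□□□□
□□□□□□
[22] □■>□□□
□■□■□□
□□■□■□
□□□□■□
□□■■□□
□□□□□□
□□□□□□
[23] □■■□□□
□■v■□□
□□■□■□
□□□□■□
□□■■□□
□□□□□□
□□□□□□
[24] □■■□□□
□<■■□□
□□■□■□
□□□□■□
□□■■□□
□□□□□□
□□□□□□
[25] □■■□□□
□□■■□□
□v■□■□
□□□□■□
□□■■□□
□□□□□□
□□□□□□
[26] □■■□□□
□□■■□□
<■■□■□
□□□□■□
□□■■□□
□□□□□□
□□□□□□
[27] □■■□□□
^□■■□□
■■■□■□
□□□□■□
□□■■□□
□□□□□□
□□□□□□
[28] □■■□□□
■>■■□□
■■■□■□
□□□□■□
□□■■□□
□□□□□□
□□□□□□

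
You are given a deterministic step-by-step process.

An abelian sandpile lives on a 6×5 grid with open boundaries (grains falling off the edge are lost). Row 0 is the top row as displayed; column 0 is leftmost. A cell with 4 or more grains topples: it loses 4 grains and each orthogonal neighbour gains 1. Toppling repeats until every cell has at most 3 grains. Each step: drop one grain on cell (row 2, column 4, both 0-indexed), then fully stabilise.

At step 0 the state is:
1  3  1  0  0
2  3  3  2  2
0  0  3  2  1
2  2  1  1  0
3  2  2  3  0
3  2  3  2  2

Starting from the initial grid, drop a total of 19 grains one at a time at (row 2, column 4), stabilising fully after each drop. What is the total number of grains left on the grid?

step 0: 1  3  1  0  0
2  3  3  2  2
0  0  3  2  1
2  2  1  1  0
3  2  2  3  0
3  2  3  2  2
step 1: 1  3  1  0  0
2  3  3  2  2
0  0  3  2  2
2  2  1  1  0
3  2  2  3  0
3  2  3  2  2
step 2: 1  3  1  0  0
2  3  3  2  2
0  0  3  2  3
2  2  1  1  0
3  2  2  3  0
3  2  3  2  2
step 3: 1  3  1  0  0
2  3  3  2  3
0  0  3  3  0
2  2  1  1  1
3  2  2  3  0
3  2  3  2  2
step 4: 1  3  1  0  0
2  3  3  2  3
0  0  3  3  1
2  2  1  1  1
3  2  2  3  0
3  2  3  2  2
step 5: 1  3  1  0  0
2  3  3  2  3
0  0  3  3  2
2  2  1  1  1
3  2  2  3  0
3  2  3  2  2
step 6: 1  3  1  0  0
2  3  3  2  3
0  0  3  3  3
2  2  1  1  1
3  2  2  3  0
3  2  3  2  2
step 7: 2  0  3  1  1
3  1  2  1  1
0  2  1  2  2
2  2  2  2  2
3  2  2  3  0
3  2  3  2  2
step 8: 2  0  3  1  1
3  1  2  1  1
0  2  1  2  3
2  2  2  2  2
3  2  2  3  0
3  2  3  2  2
step 9: 2  0  3  1  1
3  1  2  1  2
0  2  1  3  0
2  2  2  2  3
3  2  2  3  0
3  2  3  2  2
step 10: 2  0  3  1  1
3  1  2  1  2
0  2  1  3  1
2  2  2  2  3
3  2  2  3  0
3  2  3  2  2
step 11: 2  0  3  1  1
3  1  2  1  2
0  2  1  3  2
2  2  2  2  3
3  2  2  3  0
3  2  3  2  2
step 12: 2  0  3  1  1
3  1  2  1  2
0  2  1  3  3
2  2  2  2  3
3  2  2  3  0
3  2  3  2  2
step 13: 2  0  3  1  1
3  1  2  2  3
0  2  2  1  2
2  2  3  1  1
3  2  3  0  2
3  2  3  3  2
step 14: 2  0  3  1  1
3  1  2  2  3
0  2  2  1  3
2  2  3  1  1
3  2  3  0  2
3  2  3  3  2
step 15: 2  0  3  1  2
3  1  2  3  0
0  2  2  2  1
2  2  3  1  2
3  2  3  0  2
3  2  3  3  2
step 16: 2  0  3  1  2
3  1  2  3  0
0  2  2  2  2
2  2  3  1  2
3  2  3  0  2
3  2  3  3  2
step 17: 2  0  3  1  2
3  1  2  3  0
0  2  2  2  3
2  2  3  1  2
3  2  3  0  2
3  2  3  3  2
step 18: 2  0  3  1  2
3  1  2  3  1
0  2  2  3  0
2  2  3  1  3
3  2  3  0  2
3  2  3  3  2
step 19: 2  0  3  1  2
3  1  2  3  1
0  2  2  3  1
2  2  3  1  3
3  2  3  0  2
3  2  3  3  2

60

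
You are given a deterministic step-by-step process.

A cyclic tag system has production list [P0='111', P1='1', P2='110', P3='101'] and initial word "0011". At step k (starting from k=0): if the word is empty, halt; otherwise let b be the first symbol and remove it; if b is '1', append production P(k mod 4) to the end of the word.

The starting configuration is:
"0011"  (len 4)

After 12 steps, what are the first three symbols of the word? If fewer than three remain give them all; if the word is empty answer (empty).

111

0) "0011"  (len 4)
1) "011"  (len 3)
2) "11"  (len 2)
3) "1110"  (len 4)
4) "110101"  (len 6)
5) "10101111"  (len 8)
6) "01011111"  (len 8)
7) "1011111"  (len 7)
8) "011111101"  (len 9)
9) "11111101"  (len 8)
10) "11111011"  (len 8)
11) "1111011110"  (len 10)
12) "111011110101"  (len 12)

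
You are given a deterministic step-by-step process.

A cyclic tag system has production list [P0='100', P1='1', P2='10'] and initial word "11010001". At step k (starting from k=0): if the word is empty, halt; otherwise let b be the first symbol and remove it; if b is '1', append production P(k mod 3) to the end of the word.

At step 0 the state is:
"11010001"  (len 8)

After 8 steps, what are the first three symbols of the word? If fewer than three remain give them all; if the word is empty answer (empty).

100

k=0  "11010001"  (len 8)
k=1  "1010001100"  (len 10)
k=2  "0100011001"  (len 10)
k=3  "100011001"  (len 9)
k=4  "00011001100"  (len 11)
k=5  "0011001100"  (len 10)
k=6  "011001100"  (len 9)
k=7  "11001100"  (len 8)
k=8  "10011001"  (len 8)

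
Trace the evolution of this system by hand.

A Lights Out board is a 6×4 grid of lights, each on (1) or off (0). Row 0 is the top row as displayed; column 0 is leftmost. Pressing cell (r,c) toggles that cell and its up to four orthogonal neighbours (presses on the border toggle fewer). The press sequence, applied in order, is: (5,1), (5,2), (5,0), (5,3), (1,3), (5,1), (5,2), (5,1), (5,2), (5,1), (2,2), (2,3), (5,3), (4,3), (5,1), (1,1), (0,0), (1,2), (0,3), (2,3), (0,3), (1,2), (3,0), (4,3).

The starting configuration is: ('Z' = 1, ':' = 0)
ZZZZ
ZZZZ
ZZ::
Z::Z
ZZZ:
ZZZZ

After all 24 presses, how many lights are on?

t=0: ZZZZ
ZZZZ
ZZ::
Z::Z
ZZZ:
ZZZZ
t=1: ZZZZ
ZZZZ
ZZ::
Z::Z
Z:Z:
:::Z
t=2: ZZZZ
ZZZZ
ZZ::
Z::Z
Z:::
:ZZ:
t=3: ZZZZ
ZZZZ
ZZ::
Z::Z
::::
Z:Z:
t=4: ZZZZ
ZZZZ
ZZ::
Z::Z
:::Z
Z::Z
t=5: ZZZ:
ZZ::
ZZ:Z
Z::Z
:::Z
Z::Z
t=6: ZZZ:
ZZ::
ZZ:Z
Z::Z
:Z:Z
:ZZZ
t=7: ZZZ:
ZZ::
ZZ:Z
Z::Z
:ZZZ
::::
t=8: ZZZ:
ZZ::
ZZ:Z
Z::Z
::ZZ
ZZZ:
t=9: ZZZ:
ZZ::
ZZ:Z
Z::Z
:::Z
Z::Z
t=10: ZZZ:
ZZ::
ZZ:Z
Z::Z
:Z:Z
:ZZZ
t=11: ZZZ:
ZZZ:
Z:Z:
Z:ZZ
:Z:Z
:ZZZ
t=12: ZZZ:
ZZZZ
Z::Z
Z:Z:
:Z:Z
:ZZZ
t=13: ZZZ:
ZZZZ
Z::Z
Z:Z:
:Z::
:Z::
t=14: ZZZ:
ZZZZ
Z::Z
Z:ZZ
:ZZZ
:Z:Z
t=15: ZZZ:
ZZZZ
Z::Z
Z:ZZ
::ZZ
Z:ZZ
t=16: Z:Z:
:::Z
ZZ:Z
Z:ZZ
::ZZ
Z:ZZ
t=17: :ZZ:
Z::Z
ZZ:Z
Z:ZZ
::ZZ
Z:ZZ
t=18: :Z::
ZZZ:
ZZZZ
Z:ZZ
::ZZ
Z:ZZ
t=19: :ZZZ
ZZZZ
ZZZZ
Z:ZZ
::ZZ
Z:ZZ
t=20: :ZZZ
ZZZ:
ZZ::
Z:Z:
::ZZ
Z:ZZ
t=21: :Z::
ZZZZ
ZZ::
Z:Z:
::ZZ
Z:ZZ
t=22: :ZZ:
Z:::
ZZZ:
Z:Z:
::ZZ
Z:ZZ
t=23: :ZZ:
Z:::
:ZZ:
:ZZ:
Z:ZZ
Z:ZZ
t=24: :ZZ:
Z:::
:ZZ:
:ZZZ
Z:::
Z:Z:

11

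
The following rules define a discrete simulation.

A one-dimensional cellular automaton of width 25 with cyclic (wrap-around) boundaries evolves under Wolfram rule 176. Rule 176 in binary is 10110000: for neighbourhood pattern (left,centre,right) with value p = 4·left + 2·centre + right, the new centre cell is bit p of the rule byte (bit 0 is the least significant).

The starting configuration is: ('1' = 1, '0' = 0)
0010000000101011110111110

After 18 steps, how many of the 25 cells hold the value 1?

k=0  0010000000101011110111110
k=1  0001000000010101101011101
k=2  1000100000001010010101010
k=3  0100010000000101001010101
k=4  1010001000000010100101010
k=5  0101000100000001010010101
k=6  1010100010000000101001010
k=7  0101010001000000010100101
k=8  1010101000100000001010010
k=9  0101010100010000000101001
k=10  1010101010001000000010100
k=11  0101010101000100000001010
k=12  0010101010100010000000101
k=13  1001010101010001000000010
k=14  0100101010101000100000001
k=15  1010010101010100010000000
k=16  0101001010101010001000000
k=17  0010100101010101000100000
k=18  0001010010101010100010000

8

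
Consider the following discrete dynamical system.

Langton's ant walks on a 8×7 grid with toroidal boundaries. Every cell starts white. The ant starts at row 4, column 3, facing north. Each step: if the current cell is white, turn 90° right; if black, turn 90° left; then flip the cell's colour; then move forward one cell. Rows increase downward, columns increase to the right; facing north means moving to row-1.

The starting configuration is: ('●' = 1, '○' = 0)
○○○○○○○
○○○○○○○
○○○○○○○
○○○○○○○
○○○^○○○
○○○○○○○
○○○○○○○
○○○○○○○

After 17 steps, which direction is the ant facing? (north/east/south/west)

0) ○○○○○○○
○○○○○○○
○○○○○○○
○○○○○○○
○○○^○○○
○○○○○○○
○○○○○○○
○○○○○○○
1) ○○○○○○○
○○○○○○○
○○○○○○○
○○○○○○○
○○○●>○○
○○○○○○○
○○○○○○○
○○○○○○○
2) ○○○○○○○
○○○○○○○
○○○○○○○
○○○○○○○
○○○●●○○
○○○○v○○
○○○○○○○
○○○○○○○
3) ○○○○○○○
○○○○○○○
○○○○○○○
○○○○○○○
○○○●●○○
○○○<●○○
○○○○○○○
○○○○○○○
4) ○○○○○○○
○○○○○○○
○○○○○○○
○○○○○○○
○○○^●○○
○○○●●○○
○○○○○○○
○○○○○○○
5) ○○○○○○○
○○○○○○○
○○○○○○○
○○○○○○○
○○<○●○○
○○○●●○○
○○○○○○○
○○○○○○○
6) ○○○○○○○
○○○○○○○
○○○○○○○
○○^○○○○
○○●○●○○
○○○●●○○
○○○○○○○
○○○○○○○
7) ○○○○○○○
○○○○○○○
○○○○○○○
○○●>○○○
○○●○●○○
○○○●●○○
○○○○○○○
○○○○○○○
8) ○○○○○○○
○○○○○○○
○○○○○○○
○○●●○○○
○○●v●○○
○○○●●○○
○○○○○○○
○○○○○○○
9) ○○○○○○○
○○○○○○○
○○○○○○○
○○●●○○○
○○<●●○○
○○○●●○○
○○○○○○○
○○○○○○○
10) ○○○○○○○
○○○○○○○
○○○○○○○
○○●●○○○
○○○●●○○
○○v●●○○
○○○○○○○
○○○○○○○
11) ○○○○○○○
○○○○○○○
○○○○○○○
○○●●○○○
○○○●●○○
○<●●●○○
○○○○○○○
○○○○○○○
12) ○○○○○○○
○○○○○○○
○○○○○○○
○○●●○○○
○^○●●○○
○●●●●○○
○○○○○○○
○○○○○○○
13) ○○○○○○○
○○○○○○○
○○○○○○○
○○●●○○○
○●>●●○○
○●●●●○○
○○○○○○○
○○○○○○○
14) ○○○○○○○
○○○○○○○
○○○○○○○
○○●●○○○
○●●●●○○
○●v●●○○
○○○○○○○
○○○○○○○
15) ○○○○○○○
○○○○○○○
○○○○○○○
○○●●○○○
○●●●●○○
○●○>●○○
○○○○○○○
○○○○○○○
16) ○○○○○○○
○○○○○○○
○○○○○○○
○○●●○○○
○●●^●○○
○●○○●○○
○○○○○○○
○○○○○○○
17) ○○○○○○○
○○○○○○○
○○○○○○○
○○●●○○○
○●<○●○○
○●○○●○○
○○○○○○○
○○○○○○○

west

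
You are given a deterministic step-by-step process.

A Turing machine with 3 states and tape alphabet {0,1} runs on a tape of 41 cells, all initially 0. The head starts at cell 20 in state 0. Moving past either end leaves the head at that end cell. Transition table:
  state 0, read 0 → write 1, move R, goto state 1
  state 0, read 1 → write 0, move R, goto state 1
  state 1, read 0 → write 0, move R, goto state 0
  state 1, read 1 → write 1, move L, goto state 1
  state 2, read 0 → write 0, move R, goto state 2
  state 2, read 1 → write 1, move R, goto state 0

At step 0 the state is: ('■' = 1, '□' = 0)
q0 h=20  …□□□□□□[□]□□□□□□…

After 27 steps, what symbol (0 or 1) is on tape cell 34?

gen 0: q0 h=20  …□□□□□□[□]□□□□□□…
gen 1: q1 h=21  …□□□□□■[□]□□□□□□…
gen 2: q0 h=22  …□□□□■□[□]□□□□□□…
gen 3: q1 h=23  …□□□■□■[□]□□□□□□…
gen 4: q0 h=24  …□□■□■□[□]□□□□□□…
gen 5: q1 h=25  …□■□■□■[□]□□□□□□…
gen 6: q0 h=26  …■□■□■□[□]□□□□□□…
gen 7: q1 h=27  …□■□■□■[□]□□□□□□…
gen 8: q0 h=28  …■□■□■□[□]□□□□□□…
gen 9: q1 h=29  …□■□■□■[□]□□□□□□…
gen 10: q0 h=30  …■□■□■□[□]□□□□□□…
gen 11: q1 h=31  …□■□■□■[□]□□□□□□…
gen 12: q0 h=32  …■□■□■□[□]□□□□□□…
gen 13: q1 h=33  …□■□■□■[□]□□□□□□…
gen 14: q0 h=34  …■□■□■□[□]□□□□□□|
gen 15: q1 h=35  …□■□■□■[□]□□□□□|
gen 16: q0 h=36  …■□■□■□[□]□□□□|
gen 17: q1 h=37  …□■□■□■[□]□□□|
gen 18: q0 h=38  …■□■□■□[□]□□|
gen 19: q1 h=39  …□■□■□■[□]□|
gen 20: q0 h=40  …■□■□■□[□]|
gen 21: q1 h=40  …■□■□■□[■]|
gen 22: q1 h=39  …□■□■□■[□]■|
gen 23: q0 h=40  …■□■□■□[■]|
gen 24: q1 h=40  …■□■□■□[□]|
gen 25: q0 h=40  …■□■□■□[□]|
gen 26: q1 h=40  …■□■□■□[■]|
gen 27: q1 h=39  …□■□■□■[□]■|

1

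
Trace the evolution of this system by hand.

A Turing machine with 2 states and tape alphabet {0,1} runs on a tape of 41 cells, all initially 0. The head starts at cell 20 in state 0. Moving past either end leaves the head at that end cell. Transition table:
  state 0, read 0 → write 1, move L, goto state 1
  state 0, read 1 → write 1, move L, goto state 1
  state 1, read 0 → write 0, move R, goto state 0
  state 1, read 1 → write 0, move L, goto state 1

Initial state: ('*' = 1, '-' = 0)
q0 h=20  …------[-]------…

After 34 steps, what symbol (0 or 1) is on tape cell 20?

k=0  q0 h=20  …------[-]------…
k=1  q1 h=19  …------[-]*-----…
k=2  q0 h=20  …------[*]------…
k=3  q1 h=19  …------[-]*-----…
k=4  q0 h=20  …------[*]------…
k=5  q1 h=19  …------[-]*-----…
k=6  q0 h=20  …------[*]------…
k=7  q1 h=19  …------[-]*-----…
k=8  q0 h=20  …------[*]------…
k=9  q1 h=19  …------[-]*-----…
k=10  q0 h=20  …------[*]------…
k=11  q1 h=19  …------[-]*-----…
k=12  q0 h=20  …------[*]------…
k=13  q1 h=19  …------[-]*-----…
k=14  q0 h=20  …------[*]------…
k=15  q1 h=19  …------[-]*-----…
k=16  q0 h=20  …------[*]------…
k=17  q1 h=19  …------[-]*-----…
k=18  q0 h=20  …------[*]------…
k=19  q1 h=19  …------[-]*-----…
k=20  q0 h=20  …------[*]------…
k=21  q1 h=19  …------[-]*-----…
k=22  q0 h=20  …------[*]------…
k=23  q1 h=19  …------[-]*-----…
k=24  q0 h=20  …------[*]------…
k=25  q1 h=19  …------[-]*-----…
k=26  q0 h=20  …------[*]------…
k=27  q1 h=19  …------[-]*-----…
k=28  q0 h=20  …------[*]------…
k=29  q1 h=19  …------[-]*-----…
k=30  q0 h=20  …------[*]------…
k=31  q1 h=19  …------[-]*-----…
k=32  q0 h=20  …------[*]------…
k=33  q1 h=19  …------[-]*-----…
k=34  q0 h=20  …------[*]------…

1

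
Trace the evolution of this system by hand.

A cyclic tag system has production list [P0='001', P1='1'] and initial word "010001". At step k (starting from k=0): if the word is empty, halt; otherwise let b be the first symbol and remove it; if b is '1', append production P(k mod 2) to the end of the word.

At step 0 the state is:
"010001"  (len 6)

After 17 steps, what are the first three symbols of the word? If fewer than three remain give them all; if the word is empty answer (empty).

step 0: "010001"  (len 6)
step 1: "10001"  (len 5)
step 2: "00011"  (len 5)
step 3: "0011"  (len 4)
step 4: "011"  (len 3)
step 5: "11"  (len 2)
step 6: "11"  (len 2)
step 7: "1001"  (len 4)
step 8: "0011"  (len 4)
step 9: "011"  (len 3)
step 10: "11"  (len 2)
step 11: "1001"  (len 4)
step 12: "0011"  (len 4)
step 13: "011"  (len 3)
step 14: "11"  (len 2)
step 15: "1001"  (len 4)
step 16: "0011"  (len 4)
step 17: "011"  (len 3)

011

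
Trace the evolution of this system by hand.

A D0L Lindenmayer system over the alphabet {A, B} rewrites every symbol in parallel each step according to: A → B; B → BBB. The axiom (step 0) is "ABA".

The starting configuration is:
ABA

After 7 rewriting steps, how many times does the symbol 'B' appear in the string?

0) ABA
1) BBBBB
2) BBBBBBBBBBBBBBB
3) BBBBBBBBBBBBBBBBBBBBBBBBBBBBBBBBBBBBBBBBBBBBB
4) BBBBBBBBBBBBBBBBBBBBBBBBBBBBBBBBBBBBBBBBBBBBBBBBBBBBBBBBBB…BBBBBBBBBBBBBBBBBBBBBBBBBBBBBBBBBBBBBBBBBBBBBBBBBBBBBBBBBB  (len 135)
5) BBBBBBBBBBBBBBBBBBBBBBBBBBBBBBBBBBBBBBBBBBBBBBBBBBBBBBBBBB…BBBBBBBBBBBBBBBBBBBBBBBBBBBBBBBBBBBBBBBBBBBBBBBBBBBBBBBBBB  (len 405)
6) BBBBBBBBBBBBBBBBBBBBBBBBBBBBBBBBBBBBBBBBBBBBBBBBBBBBBBBBBB…BBBBBBBBBBBBBBBBBBBBBBBBBBBBBBBBBBBBBBBBBBBBBBBBBBBBBBBBBB  (len 1215)
7) BBBBBBBBBBBBBBBBBBBBBBBBBBBBBBBBBBBBBBBBBBBBBBBBBBBBBBBBBB…BBBBBBBBBBBBBBBBBBBBBBBBBBBBBBBBBBBBBBBBBBBBBBBBBBBBBBBBBB  (len 3645)

3645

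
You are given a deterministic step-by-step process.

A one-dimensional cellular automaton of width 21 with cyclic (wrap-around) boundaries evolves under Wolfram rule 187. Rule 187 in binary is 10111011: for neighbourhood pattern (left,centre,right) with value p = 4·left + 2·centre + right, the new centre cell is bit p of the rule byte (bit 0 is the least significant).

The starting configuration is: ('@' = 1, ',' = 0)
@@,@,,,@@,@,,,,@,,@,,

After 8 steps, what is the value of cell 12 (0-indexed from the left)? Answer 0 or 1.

1

t=0: @@,@,,,@@,@,,,,@,,@,,
t=1: @,@,@@@@,@,@@@@,@@,@@
t=2: ,@,@@@@,@,@@@@,@@,@@@
t=3: @,@@@@,@,@@@@,@@,@@@,
t=4: ,@@@@,@,@@@@,@@,@@@,@
t=5: @@@@,@,@@@@,@@,@@@,@,
t=6: @@@,@,@@@@,@@,@@@,@,@
t=7: @@,@,@@@@,@@,@@@,@,@@
t=8: @,@,@@@@,@@,@@@,@,@@@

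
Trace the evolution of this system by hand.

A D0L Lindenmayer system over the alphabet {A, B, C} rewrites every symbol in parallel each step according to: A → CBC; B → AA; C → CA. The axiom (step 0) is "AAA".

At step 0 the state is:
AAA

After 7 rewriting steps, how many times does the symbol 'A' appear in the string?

366

step 0: AAA
step 1: CBCCBCCBC
step 2: CAAACACAAACACAAACA
step 3: CACBCCBCCBCCACBCCACBCCBCCBCCACBCCACBCCBCCBCCACBC
step 4: CACBCCAAACACAAACACAAACACACBCCAAACACACBCCAAACACAAACACAAACACACBCCAAACACACBCCAAACACAAACACAAACACACBCCAAACA
step 5: CACBCCAAACACACBCCBCCBCCACBCCACBCCBCCBCCACBCCACBCCBCCBCCACB…ACBCCBCCBCCACBCCACBCCBCCBCCACBCCACBCCAAACACACBCCBCCBCCACBC  (len 258)
step 6: CACBCCAAACACACBCCBCCBCCACBCCACBCCAAACACAAACACAAACACACBCCAA…BCCAAACACACBCCBCCBCCACBCCACBCCAAACACAAACACAAACACACBCCAAACA  (len 570)
step 7: CACBCCAAACACACBCCBCCBCCACBCCACBCCAAACACAAACACAAACACACBCCAA…ACBCCBCCBCCACBCCACBCCBCCBCCACBCCACBCCAAACACACBCCBCCBCCACBC  (len 1398)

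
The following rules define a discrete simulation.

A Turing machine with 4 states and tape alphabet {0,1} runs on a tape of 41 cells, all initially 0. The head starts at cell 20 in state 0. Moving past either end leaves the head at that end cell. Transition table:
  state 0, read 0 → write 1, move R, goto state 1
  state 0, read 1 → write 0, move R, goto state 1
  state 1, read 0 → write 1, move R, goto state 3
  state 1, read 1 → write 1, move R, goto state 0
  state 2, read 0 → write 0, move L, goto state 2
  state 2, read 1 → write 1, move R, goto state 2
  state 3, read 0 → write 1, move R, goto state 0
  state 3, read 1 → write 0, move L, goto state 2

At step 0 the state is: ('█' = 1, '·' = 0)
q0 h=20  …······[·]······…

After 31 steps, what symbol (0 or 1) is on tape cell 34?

1

0) q0 h=20  …······[·]······…
1) q1 h=21  …·····█[·]······…
2) q3 h=22  …····██[·]······…
3) q0 h=23  …···███[·]······…
4) q1 h=24  …··████[·]······…
5) q3 h=25  …·█████[·]······…
6) q0 h=26  …██████[·]······…
7) q1 h=27  …██████[·]······…
8) q3 h=28  …██████[·]······…
9) q0 h=29  …██████[·]······…
10) q1 h=30  …██████[·]······…
11) q3 h=31  …██████[·]······…
12) q0 h=32  …██████[·]······…
13) q1 h=33  …██████[·]······…
14) q3 h=34  …██████[·]······|
15) q0 h=35  …██████[·]·····|
16) q1 h=36  …██████[·]····|
17) q3 h=37  …██████[·]···|
18) q0 h=38  …██████[·]··|
19) q1 h=39  …██████[·]·|
20) q3 h=40  …██████[·]|
21) q0 h=40  …██████[█]|
22) q1 h=40  …██████[·]|
23) q3 h=40  …██████[█]|
24) q2 h=39  …██████[█]·|
25) q2 h=40  …██████[·]|
26) q2 h=39  …██████[█]·|
27) q2 h=40  …██████[·]|
28) q2 h=39  …██████[█]·|
29) q2 h=40  …██████[·]|
30) q2 h=39  …██████[█]·|
31) q2 h=40  …██████[·]|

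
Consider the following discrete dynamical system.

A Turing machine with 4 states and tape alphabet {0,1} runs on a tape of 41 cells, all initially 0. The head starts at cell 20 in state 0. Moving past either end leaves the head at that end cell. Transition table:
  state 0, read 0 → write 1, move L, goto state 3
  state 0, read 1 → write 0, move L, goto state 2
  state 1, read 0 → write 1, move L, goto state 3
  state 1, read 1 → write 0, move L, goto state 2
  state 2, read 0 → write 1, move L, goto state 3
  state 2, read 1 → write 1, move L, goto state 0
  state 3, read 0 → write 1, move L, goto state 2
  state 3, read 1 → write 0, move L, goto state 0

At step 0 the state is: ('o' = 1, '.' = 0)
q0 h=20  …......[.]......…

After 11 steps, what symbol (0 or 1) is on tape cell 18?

1

0) q0 h=20  …......[.]......…
1) q3 h=19  …......[.]o.....…
2) q2 h=18  …......[.]oo....…
3) q3 h=17  …......[.]ooo...…
4) q2 h=16  …......[.]oooo..…
5) q3 h=15  …......[.]ooooo.…
6) q2 h=14  …......[.]oooooo…
7) q3 h=13  …......[.]oooooo…
8) q2 h=12  …......[.]oooooo…
9) q3 h=11  …......[.]oooooo…
10) q2 h=10  …......[.]oooooo…
11) q3 h= 9  …......[.]oooooo…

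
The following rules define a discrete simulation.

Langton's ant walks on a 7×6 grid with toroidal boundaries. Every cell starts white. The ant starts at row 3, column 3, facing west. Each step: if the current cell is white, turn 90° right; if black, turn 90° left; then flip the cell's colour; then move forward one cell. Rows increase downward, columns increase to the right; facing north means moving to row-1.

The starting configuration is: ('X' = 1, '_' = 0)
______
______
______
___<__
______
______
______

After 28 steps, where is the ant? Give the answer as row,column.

gen 0: ______
______
______
___<__
______
______
______
gen 1: ______
______
___^__
___X__
______
______
______
gen 2: ______
______
___X>_
___X__
______
______
______
gen 3: ______
______
___XX_
___Xv_
______
______
______
gen 4: ______
______
___XX_
___<X_
______
______
______
gen 5: ______
______
___XX_
____X_
___v__
______
______
gen 6: ______
______
___XX_
____X_
__<X__
______
______
gen 7: ______
______
___XX_
__^_X_
__XX__
______
______
gen 8: ______
______
___XX_
__X>X_
__XX__
______
______
gen 9: ______
______
___XX_
__XXX_
__Xv__
______
______
gen 10: ______
______
___XX_
__XXX_
__X_>_
______
______
gen 11: ______
______
___XX_
__XXX_
__X_X_
____v_
______
gen 12: ______
______
___XX_
__XXX_
__X_X_
___<X_
______
gen 13: ______
______
___XX_
__XXX_
__X^X_
___XX_
______
gen 14: ______
______
___XX_
__XXX_
__XX>_
___XX_
______
gen 15: ______
______
___XX_
__XX^_
__XX__
___XX_
______
gen 16: ______
______
___XX_
__X<__
__XX__
___XX_
______
gen 17: ______
______
___XX_
__X___
__Xv__
___XX_
______
gen 18: ______
______
___XX_
__X___
__X_>_
___XX_
______
gen 19: ______
______
___XX_
__X___
__X_X_
___Xv_
______
gen 20: ______
______
___XX_
__X___
__X_X_
___X_>
______
gen 21: ______
______
___XX_
__X___
__X_X_
___X_X
_____v
gen 22: ______
______
___XX_
__X___
__X_X_
___X_X
____<X
gen 23: ______
______
___XX_
__X___
__X_X_
___X^X
____XX
gen 24: ______
______
___XX_
__X___
__X_X_
___XX>
____XX
gen 25: ______
______
___XX_
__X___
__X_X^
___XX_
____XX
gen 26: ______
______
___XX_
__X___
>_X_XX
___XX_
____XX
gen 27: ______
______
___XX_
__X___
X_X_XX
v__XX_
____XX
gen 28: ______
______
___XX_
__X___
X_X_XX
X__XX<
____XX

5,5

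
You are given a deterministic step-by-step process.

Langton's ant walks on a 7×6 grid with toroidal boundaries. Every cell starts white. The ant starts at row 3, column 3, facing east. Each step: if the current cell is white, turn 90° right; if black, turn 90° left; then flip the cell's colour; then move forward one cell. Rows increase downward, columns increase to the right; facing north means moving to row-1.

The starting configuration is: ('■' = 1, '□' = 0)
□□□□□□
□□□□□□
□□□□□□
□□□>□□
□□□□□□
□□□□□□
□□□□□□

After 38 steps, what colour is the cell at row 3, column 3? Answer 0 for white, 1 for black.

0

step 0: □□□□□□
□□□□□□
□□□□□□
□□□>□□
□□□□□□
□□□□□□
□□□□□□
step 1: □□□□□□
□□□□□□
□□□□□□
□□□■□□
□□□v□□
□□□□□□
□□□□□□
step 2: □□□□□□
□□□□□□
□□□□□□
□□□■□□
□□<■□□
□□□□□□
□□□□□□
step 3: □□□□□□
□□□□□□
□□□□□□
□□^■□□
□□■■□□
□□□□□□
□□□□□□
step 4: □□□□□□
□□□□□□
□□□□□□
□□■>□□
□□■■□□
□□□□□□
□□□□□□
step 5: □□□□□□
□□□□□□
□□□^□□
□□■□□□
□□■■□□
□□□□□□
□□□□□□
step 6: □□□□□□
□□□□□□
□□□■>□
□□■□□□
□□■■□□
□□□□□□
□□□□□□
step 7: □□□□□□
□□□□□□
□□□■■□
□□■□v□
□□■■□□
□□□□□□
□□□□□□
step 8: □□□□□□
□□□□□□
□□□■■□
□□■<■□
□□■■□□
□□□□□□
□□□□□□
step 9: □□□□□□
□□□□□□
□□□^■□
□□■■■□
□□■■□□
□□□□□□
□□□□□□
step 10: □□□□□□
□□□□□□
□□<□■□
□□■■■□
□□■■□□
□□□□□□
□□□□□□
step 11: □□□□□□
□□^□□□
□□■□■□
□□■■■□
□□■■□□
□□□□□□
□□□□□□
step 12: □□□□□□
□□■>□□
□□■□■□
□□■■■□
□□■■□□
□□□□□□
□□□□□□
step 13: □□□□□□
□□■■□□
□□■v■□
□□■■■□
□□■■□□
□□□□□□
□□□□□□
step 14: □□□□□□
□□■■□□
□□<■■□
□□■■■□
□□■■□□
□□□□□□
□□□□□□
step 15: □□□□□□
□□■■□□
□□□■■□
□□v■■□
□□■■□□
□□□□□□
□□□□□□
step 16: □□□□□□
□□■■□□
□□□■■□
□□□>■□
□□■■□□
□□□□□□
□□□□□□
step 17: □□□□□□
□□■■□□
□□□^■□
□□□□■□
□□■■□□
□□□□□□
□□□□□□
step 18: □□□□□□
□□■■□□
□□<□■□
□□□□■□
□□■■□□
□□□□□□
□□□□□□
step 19: □□□□□□
□□^■□□
□□■□■□
□□□□■□
□□■■□□
□□□□□□
□□□□□□
step 20: □□□□□□
□<□■□□
□□■□■□
□□□□■□
□□■■□□
□□□□□□
□□□□□□
step 21: □^□□□□
□■□■□□
□□■□■□
□□□□■□
□□■■□□
□□□□□□
□□□□□□
step 22: □■>□□□
□■□■□□
□□■□■□
□□□□■□
□□■■□□
□□□□□□
□□□□□□
step 23: □■■□□□
□■v■□□
□□■□■□
□□□□■□
□□■■□□
□□□□□□
□□□□□□
step 24: □■■□□□
□<■■□□
□□■□■□
□□□□■□
□□■■□□
□□□□□□
□□□□□□
step 25: □■■□□□
□□■■□□
□v■□■□
□□□□■□
□□■■□□
□□□□□□
□□□□□□
step 26: □■■□□□
□□■■□□
<■■□■□
□□□□■□
□□■■□□
□□□□□□
□□□□□□
step 27: □■■□□□
^□■■□□
■■■□■□
□□□□■□
□□■■□□
□□□□□□
□□□□□□
step 28: □■■□□□
■>■■□□
■■■□■□
□□□□■□
□□■■□□
□□□□□□
□□□□□□
step 29: □■■□□□
■■■■□□
■v■□■□
□□□□■□
□□■■□□
□□□□□□
□□□□□□
step 30: □■■□□□
■■■■□□
■□>□■□
□□□□■□
□□■■□□
□□□□□□
□□□□□□
step 31: □■■□□□
■■^■□□
■□□□■□
□□□□■□
□□■■□□
□□□□□□
□□□□□□
step 32: □■■□□□
■<□■□□
■□□□■□
□□□□■□
□□■■□□
□□□□□□
□□□□□□
step 33: □■■□□□
■□□■□□
■v□□■□
□□□□■□
□□■■□□
□□□□□□
□□□□□□
step 34: □■■□□□
■□□■□□
<■□□■□
□□□□■□
□□■■□□
□□□□□□
□□□□□□
step 35: □■■□□□
■□□■□□
□■□□■□
v□□□■□
□□■■□□
□□□□□□
□□□□□□
step 36: □■■□□□
■□□■□□
□■□□■□
■□□□■<
□□■■□□
□□□□□□
□□□□□□
step 37: □■■□□□
■□□■□□
□■□□■^
■□□□■■
□□■■□□
□□□□□□
□□□□□□
step 38: □■■□□□
■□□■□□
>■□□■■
■□□□■■
□□■■□□
□□□□□□
□□□□□□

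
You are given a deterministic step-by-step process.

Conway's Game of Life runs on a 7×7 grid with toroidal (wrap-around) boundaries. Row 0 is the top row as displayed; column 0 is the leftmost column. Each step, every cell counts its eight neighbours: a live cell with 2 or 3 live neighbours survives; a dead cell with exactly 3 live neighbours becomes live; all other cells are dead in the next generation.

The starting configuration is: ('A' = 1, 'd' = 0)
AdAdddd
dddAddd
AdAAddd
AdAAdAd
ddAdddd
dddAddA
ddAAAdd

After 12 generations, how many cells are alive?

2

t=0: AdAdddd
dddAddd
AdAAddd
AdAAdAd
ddAdddd
dddAddA
ddAAAdd
t=1: dAAdAdd
dddAddd
ddddddA
ddddAdA
dAAdAdA
ddddAdd
dAAdAdd
t=2: dAddAdd
ddAAddd
dddddAd
dddAddA
AdddAdd
AdddAdd
dAAdAAd
t=3: dAddAAd
ddAAAdd
ddAAAdd
ddddAAA
AddAAAA
AdddAdA
AAAdAAd
t=4: AdddddA
dAddddd
ddAdddd
AdAdddd
dddAddd
ddAdddd
ddAdddd
t=5: AAddddd
AAddddd
ddAdddd
dAAAddd
dAAAddd
ddAAddd
dAddddd
t=6: ddAdddd
AdAdddd
AddAddd
ddddddd
ddddAdd
dddAddd
AAddddd
t=7: AdAdddd
ddAAddd
dAddddd
ddddddd
ddddddd
ddddddd
dAAdddd
t=8: ddddddd
ddAAddd
ddAdddd
ddddddd
ddddddd
ddddddd
dAAdddd
t=9: dAdAddd
ddAAddd
ddAAddd
ddddddd
ddddddd
ddddddd
ddddddd
t=10: dddAddd
dAddAdd
ddAAddd
ddddddd
ddddddd
ddddddd
ddddddd
t=11: ddddddd
ddddAdd
ddAAddd
ddddddd
ddddddd
ddddddd
ddddddd
t=12: ddddddd
dddAddd
dddAddd
ddddddd
ddddddd
ddddddd
ddddddd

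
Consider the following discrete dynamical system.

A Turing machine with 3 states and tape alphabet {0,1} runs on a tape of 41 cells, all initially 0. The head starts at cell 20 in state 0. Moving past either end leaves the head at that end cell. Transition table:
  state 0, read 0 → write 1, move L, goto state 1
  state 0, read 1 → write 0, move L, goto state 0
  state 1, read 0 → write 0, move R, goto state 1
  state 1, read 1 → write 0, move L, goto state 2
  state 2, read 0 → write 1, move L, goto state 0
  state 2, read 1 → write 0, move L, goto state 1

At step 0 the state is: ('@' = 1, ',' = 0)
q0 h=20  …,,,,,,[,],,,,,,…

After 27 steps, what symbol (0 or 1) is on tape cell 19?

1

0) q0 h=20  …,,,,,,[,],,,,,,…
1) q1 h=19  …,,,,,,[,]@,,,,,…
2) q1 h=20  …,,,,,,[@],,,,,,…
3) q2 h=19  …,,,,,,[,],,,,,,…
4) q0 h=18  …,,,,,,[,]@,,,,,…
5) q1 h=17  …,,,,,,[,]@@,,,,…
6) q1 h=18  …,,,,,,[@]@,,,,,…
7) q2 h=17  …,,,,,,[,],@,,,,…
8) q0 h=16  …,,,,,,[,]@,@,,,…
9) q1 h=15  …,,,,,,[,]@@,@,,…
10) q1 h=16  …,,,,,,[@]@,@,,,…
11) q2 h=15  …,,,,,,[,],@,@,,…
12) q0 h=14  …,,,,,,[,]@,@,@,…
13) q1 h=13  …,,,,,,[,]@@,@,@…
14) q1 h=14  …,,,,,,[@]@,@,@,…
15) q2 h=13  …,,,,,,[,],@,@,@…
16) q0 h=12  …,,,,,,[,]@,@,@,…
17) q1 h=11  …,,,,,,[,]@@,@,@…
18) q1 h=12  …,,,,,,[@]@,@,@,…
19) q2 h=11  …,,,,,,[,],@,@,@…
20) q0 h=10  …,,,,,,[,]@,@,@,…
21) q1 h= 9  …,,,,,,[,]@@,@,@…
22) q1 h=10  …,,,,,,[@]@,@,@,…
23) q2 h= 9  …,,,,,,[,],@,@,@…
24) q0 h= 8  …,,,,,,[,]@,@,@,…
25) q1 h= 7  …,,,,,,[,]@@,@,@…
26) q1 h= 8  …,,,,,,[@]@,@,@,…
27) q2 h= 7  …,,,,,,[,],@,@,@…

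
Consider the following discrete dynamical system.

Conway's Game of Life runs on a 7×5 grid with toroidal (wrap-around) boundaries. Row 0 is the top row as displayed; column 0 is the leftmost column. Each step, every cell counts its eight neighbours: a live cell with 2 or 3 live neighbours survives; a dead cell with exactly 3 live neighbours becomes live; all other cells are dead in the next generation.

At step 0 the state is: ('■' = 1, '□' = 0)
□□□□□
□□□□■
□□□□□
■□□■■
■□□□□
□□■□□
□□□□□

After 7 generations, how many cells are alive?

t=0: □□□□□
□□□□■
□□□□□
■□□■■
■□□□□
□□■□□
□□□□□
t=1: □□□□□
□□□□□
■□□■□
■□□□■
■■□■□
□□□□□
□□□□□
t=2: □□□□□
□□□□□
■□□□□
□□■■□
■■□□□
□□□□□
□□□□□
t=3: □□□□□
□□□□□
□□□□□
■□■□■
□■■□□
□□□□□
□□□□□
t=4: □□□□□
□□□□□
□□□□□
■□■■□
■■■■□
□□□□□
□□□□□
t=5: □□□□□
□□□□□
□□□□□
■□□■□
■□□■□
□■■□□
□□□□□
t=6: □□□□□
□□□□□
□□□□□
□□□□□
■□□■□
□■■□□
□□□□□
t=7: □□□□□
□□□□□
□□□□□
□□□□□
□■■□□
□■■□□
□□□□□

4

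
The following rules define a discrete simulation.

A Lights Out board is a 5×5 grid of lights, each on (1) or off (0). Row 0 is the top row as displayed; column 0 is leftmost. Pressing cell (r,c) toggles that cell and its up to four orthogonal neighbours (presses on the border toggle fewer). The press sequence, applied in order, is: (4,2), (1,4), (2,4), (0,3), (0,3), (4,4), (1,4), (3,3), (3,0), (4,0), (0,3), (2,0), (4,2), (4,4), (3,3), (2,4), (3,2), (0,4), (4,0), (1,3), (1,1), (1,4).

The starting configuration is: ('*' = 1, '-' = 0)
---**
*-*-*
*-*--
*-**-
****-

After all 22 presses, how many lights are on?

12

t=0: ---**
*-*-*
*-*--
*-**-
****-
t=1: ---**
*-*-*
*-*--
*--*-
*----
t=2: ---*-
*-**-
*-*-*
*--*-
*----
t=3: ---*-
*-***
*-**-
*--**
*----
t=4: --*-*
*-*-*
*-**-
*--**
*----
t=5: ---*-
*-***
*-**-
*--**
*----
t=6: ---*-
*-***
*-**-
*--*-
*--**
t=7: ---**
*-*--
*-***
*--*-
*--**
t=8: ---**
*-*--
*-*-*
*-*-*
*---*
t=9: ---**
*-*--
--*-*
-**-*
----*
t=10: ---**
*-*--
--*-*
***-*
**--*
t=11: --*--
*-**-
--*-*
***-*
**--*
t=12: --*--
--**-
***-*
-**-*
**--*
t=13: --*--
--**-
***-*
-*--*
*-***
t=14: --*--
--**-
***-*
-*---
*-*--
t=15: --*--
--**-
*****
-****
*-**-
t=16: --*--
--***
***--
-***-
*-**-
t=17: --*--
--***
**---
-----
*--*-
t=18: --***
--**-
**---
-----
*--*-
t=19: --***
--**-
**---
*----
-*-*-
t=20: --*-*
----*
**-*-
*----
-*-*-
t=21: -**-*
***-*
*--*-
*----
-*-*-
t=22: -**--
****-
*--**
*----
-*-*-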